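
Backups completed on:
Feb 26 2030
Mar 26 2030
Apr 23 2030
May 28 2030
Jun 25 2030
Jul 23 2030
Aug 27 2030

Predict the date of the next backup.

Sep 24 2030

Gaps: 28, 28, 35, 28, 28, 35 days — a mix of 28 and 35. Every date is a Tuesday.
Each is the 4th Tuesday of its month.
September 2030 — 4th Tuesday is Sep 24 2030.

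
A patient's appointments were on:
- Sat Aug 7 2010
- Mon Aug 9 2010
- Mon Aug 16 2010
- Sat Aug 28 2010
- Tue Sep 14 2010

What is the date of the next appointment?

Wed Oct 6 2010

The spacing grows by 5 each time: 2, 7, 12, 17 days.
Next gap: 22 days. Tue Sep 14 2010 + 22 days = Wed Oct 6 2010.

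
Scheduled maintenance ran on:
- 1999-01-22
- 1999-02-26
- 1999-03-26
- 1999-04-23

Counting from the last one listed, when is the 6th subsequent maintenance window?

1999-10-22

These are Fridays at 28- or 35-day spacing (35, 28, 28).
The pattern: 4th Friday of the month.
May 1999 — 4th Friday is 1999-05-28.
4th Friday of June 1999: 1999-06-25.
4th Friday of July 1999: 1999-07-23.
4th Friday of August 1999: 1999-08-27.
September 1999 — 4th Friday is 1999-09-24.
October 1999 — 4th Friday is 1999-10-22.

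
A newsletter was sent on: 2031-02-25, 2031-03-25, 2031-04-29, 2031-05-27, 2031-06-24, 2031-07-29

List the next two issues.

These are Tuesdays with 28, 35, 28, 28, 35-day gaps.
Each is the final Tuesday of its month — 2031-04-29 is past the 28th, so '4th Tuesday' doesn't fit.
Last Tuesday of August 2031: 2031-08-26.
Last Tuesday of September 2031: 2031-09-30.

2031-08-26, 2031-09-30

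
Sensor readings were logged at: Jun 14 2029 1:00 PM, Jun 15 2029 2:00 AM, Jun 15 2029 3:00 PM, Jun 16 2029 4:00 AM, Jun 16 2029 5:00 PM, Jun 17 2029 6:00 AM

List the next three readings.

Spacing: 13, 13, 13, 13, 13 h — constant 13 h.
Jun 17 2029 6:00 AM + 13 h = Jun 17 2029 7:00 PM.
Jun 17 2029 7:00 PM + 13 h = Jun 18 2029 8:00 AM.
Jun 18 2029 8:00 AM + 13 h = Jun 18 2029 9:00 PM.

Jun 17 2029 7:00 PM, Jun 18 2029 8:00 AM, Jun 18 2029 9:00 PM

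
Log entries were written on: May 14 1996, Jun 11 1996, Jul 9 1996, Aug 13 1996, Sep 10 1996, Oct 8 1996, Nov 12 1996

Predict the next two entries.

These are Tuesdays at 28- or 35-day spacing (28, 28, 35, 28, 28, 35).
The pattern: 2nd Tuesday of the month.
2nd Tuesday of December 1996: Dec 10 1996.
January 1997 — 2nd Tuesday is Jan 14 1997.

Dec 10 1996, Jan 14 1997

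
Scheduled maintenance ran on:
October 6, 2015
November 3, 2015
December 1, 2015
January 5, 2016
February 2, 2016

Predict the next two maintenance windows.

All dates are Tuesdays, 28, 28, 35, 28 days apart.
Specifically, the 1st Tuesday of each month.
1st Tuesday of March 2016: March 1, 2016.
1st Tuesday of April 2016: April 5, 2016.

March 1, 2016; April 5, 2016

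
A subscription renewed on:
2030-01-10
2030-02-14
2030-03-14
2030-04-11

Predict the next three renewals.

Gaps: 35, 28, 28 days — a mix of 28 and 35. Every date is a Thursday.
Each is the 2nd Thursday of its month.
May 2030 — 2nd Thursday is 2030-05-09.
2nd Thursday of June 2030: 2030-06-13.
July 2030 — 2nd Thursday is 2030-07-11.

2030-05-09, 2030-06-13, 2030-07-11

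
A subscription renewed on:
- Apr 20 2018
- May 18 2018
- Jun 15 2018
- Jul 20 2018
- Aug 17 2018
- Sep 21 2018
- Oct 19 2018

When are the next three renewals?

Nov 16 2018, Dec 21 2018, Jan 18 2019

All dates are Fridays, 28, 28, 35, 28, 35, 28 days apart.
Specifically, the 3rd Friday of each month.
3rd Friday of November 2018: Nov 16 2018.
3rd Friday of December 2018: Dec 21 2018.
January 2019 — 3rd Friday is Jan 18 2019.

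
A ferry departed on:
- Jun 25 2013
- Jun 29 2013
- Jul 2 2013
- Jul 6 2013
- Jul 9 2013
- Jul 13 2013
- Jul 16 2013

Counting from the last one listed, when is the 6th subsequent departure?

Aug 6 2013

Gaps: 4, 3, 4, 3, 4, 3 days — not constant, but cyclic with period 2.
The events fall on every Tuesday and Saturday.
Next Saturday: Jul 20 2013.
Next Tuesday: Jul 23 2013.
Next Saturday: Jul 27 2013.
The following Tuesday is Jul 30 2013.
Next Saturday: Aug 3 2013.
Next Tuesday: Aug 6 2013.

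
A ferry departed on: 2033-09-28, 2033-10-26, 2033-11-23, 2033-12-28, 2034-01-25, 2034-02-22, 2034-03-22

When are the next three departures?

Gaps: 28, 28, 35, 28, 28, 28 days — a mix of 28 and 35. Every date is a Wednesday.
Each is the 4th Wednesday of its month.
4th Wednesday of April 2034: 2034-04-26.
4th Wednesday of May 2034: 2034-05-24.
June 2034 — 4th Wednesday is 2034-06-28.

2034-04-26, 2034-05-24, 2034-06-28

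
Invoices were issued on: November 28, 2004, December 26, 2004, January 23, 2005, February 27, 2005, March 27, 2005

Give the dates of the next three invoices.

All dates are Sundays, 28, 28, 35, 28 days apart.
Specifically, the 4th Sunday of each month.
April 2005 — 4th Sunday is April 24, 2005.
May 2005 — 4th Sunday is May 22, 2005.
4th Sunday of June 2005: June 26, 2005.

April 24, 2005; May 22, 2005; June 26, 2005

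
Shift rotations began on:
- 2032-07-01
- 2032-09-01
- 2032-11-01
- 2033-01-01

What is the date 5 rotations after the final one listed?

2033-11-01

The day-of-month is always 1 (62, 61, 61 days between events).
So this recurs on the 1st of every 2 months.
March 2033: 2033-03-01.
Next: May 2033 → 2033-05-01.
July 2033: 2033-07-01.
Next: September 2033 → 2033-09-01.
November 2033: 2033-11-01.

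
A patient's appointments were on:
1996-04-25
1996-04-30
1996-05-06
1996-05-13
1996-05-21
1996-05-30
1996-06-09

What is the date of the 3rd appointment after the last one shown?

Intervals are 5, 6, 7, 8, 9, 10 days — an arithmetic progression with common difference 1.
Next gap: 11 days. 1996-06-09 + 11 days = 1996-06-20.
Next gap: 12 days. 1996-06-20 + 12 days = 1996-07-02.
Next gap: 13 days. 1996-07-02 + 13 days = 1996-07-15.

1996-07-15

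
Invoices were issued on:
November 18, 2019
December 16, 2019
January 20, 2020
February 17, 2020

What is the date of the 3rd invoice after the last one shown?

May 18, 2020

Gaps: 28, 35, 28 days — a mix of 28 and 35. Every date is a Monday.
Each is the 3rd Monday of its month.
3rd Monday of March 2020: March 16, 2020.
3rd Monday of April 2020: April 20, 2020.
3rd Monday of May 2020: May 18, 2020.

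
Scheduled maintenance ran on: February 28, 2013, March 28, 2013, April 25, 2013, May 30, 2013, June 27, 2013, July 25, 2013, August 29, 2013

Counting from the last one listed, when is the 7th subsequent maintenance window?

March 27, 2014

All Thursdays; the gaps (28, 28, 35, 28, 28, 35) vary with month length.
This is the last Thursday of each month.
Last Thursday of September 2013: September 26, 2013.
Last Thursday of October 2013: October 31, 2013.
November 2013 ends with Thursday November 28, 2013.
Last Thursday of December 2013: December 26, 2013.
January 2014 ends with Thursday January 30, 2014.
Last Thursday of February 2014: February 27, 2014.
March 2014 ends with Thursday March 27, 2014.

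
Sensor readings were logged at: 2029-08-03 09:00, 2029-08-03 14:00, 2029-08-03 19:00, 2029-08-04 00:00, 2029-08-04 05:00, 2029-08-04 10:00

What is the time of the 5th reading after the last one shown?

Spacing: 5, 5, 5, 5, 5 h — constant 5 h.
2029-08-04 10:00 + 5 h = 2029-08-04 15:00.
2029-08-04 15:00 + 5 h = 2029-08-04 20:00.
2029-08-04 20:00 + 5 h = 2029-08-05 01:00.
2029-08-05 01:00 + 5 h = 2029-08-05 06:00.
2029-08-05 06:00 + 5 h = 2029-08-05 11:00.

2029-08-05 11:00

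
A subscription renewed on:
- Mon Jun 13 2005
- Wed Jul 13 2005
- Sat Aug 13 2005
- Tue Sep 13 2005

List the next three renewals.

The day-of-month is always 13 (30, 31, 31 days between events).
So this recurs on the 13th of each month.
Next: October 2005 → Thu Oct 13 2005.
Next: November 2005 → Sun Nov 13 2005.
December 2005: Tue Dec 13 2005.

Thu Oct 13 2005, Sun Nov 13 2005, Tue Dec 13 2005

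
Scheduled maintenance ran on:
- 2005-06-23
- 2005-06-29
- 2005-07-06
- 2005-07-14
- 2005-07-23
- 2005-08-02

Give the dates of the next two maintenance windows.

The spacing grows by 1 each time: 6, 7, 8, 9, 10 days.
Next gap: 11 days. 2005-08-02 + 11 days = 2005-08-13.
Next gap: 12 days. 2005-08-13 + 12 days = 2005-08-25.

2005-08-13, 2005-08-25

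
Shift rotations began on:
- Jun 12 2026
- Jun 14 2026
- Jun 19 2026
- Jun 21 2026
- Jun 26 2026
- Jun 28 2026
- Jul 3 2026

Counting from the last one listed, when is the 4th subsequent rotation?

The gap pattern 2, 5, 2, 5, 2, 5 repeats every 2 events.
These are the Fridays and Sundays of each week.
The following Sunday is Jul 5 2026.
Next Friday: Jul 10 2026.
The following Sunday is Jul 12 2026.
Next Friday: Jul 17 2026.

Jul 17 2026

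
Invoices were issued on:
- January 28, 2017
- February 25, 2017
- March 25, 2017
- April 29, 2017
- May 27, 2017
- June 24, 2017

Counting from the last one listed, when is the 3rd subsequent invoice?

September 30, 2017

Every date is a Saturday; gaps 28, 28, 35, 28, 28 days.
Each is the last Saturday of its month (at least one falls on the 29th or later, ruling out '4th Saturday').
July 2017 ends with Saturday July 29, 2017.
August 2017 ends with Saturday August 26, 2017.
Last Saturday of September 2017: September 30, 2017.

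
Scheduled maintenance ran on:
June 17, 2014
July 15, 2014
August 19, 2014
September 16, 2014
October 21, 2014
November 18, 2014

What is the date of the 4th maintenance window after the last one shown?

These are Tuesdays at 28- or 35-day spacing (28, 35, 28, 35, 28).
The pattern: 3rd Tuesday of the month.
3rd Tuesday of December 2014: December 16, 2014.
January 2015 — 3rd Tuesday is January 20, 2015.
3rd Tuesday of February 2015: February 17, 2015.
March 2015 — 3rd Tuesday is March 17, 2015.

March 17, 2015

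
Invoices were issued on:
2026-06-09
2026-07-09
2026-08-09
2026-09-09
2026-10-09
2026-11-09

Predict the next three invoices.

2026-12-09, 2027-01-09, 2027-02-09

Each date is the 9th; the gaps (30, 31, 31, 30, 31) track the month lengths.
The rule is the 9th of each month.
December 2026: 2026-12-09.
January 2027: 2027-01-09.
February 2027: 2027-02-09.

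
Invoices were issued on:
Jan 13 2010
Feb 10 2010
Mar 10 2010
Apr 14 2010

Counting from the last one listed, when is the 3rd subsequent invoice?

All dates are Wednesdays, 28, 28, 35 days apart.
Specifically, the 2nd Wednesday of each month.
2nd Wednesday of May 2010: May 12 2010.
June 2010 — 2nd Wednesday is Jun 9 2010.
July 2010 — 2nd Wednesday is Jul 14 2010.

Jul 14 2010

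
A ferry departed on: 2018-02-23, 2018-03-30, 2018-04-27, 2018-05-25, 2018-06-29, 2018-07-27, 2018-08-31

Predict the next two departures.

Every date is a Friday; gaps 35, 28, 28, 35, 28, 35 days.
Each is the last Friday of its month (at least one falls on the 29th or later, ruling out '4th Friday').
September 2018 ends with Friday 2018-09-28.
October 2018 ends with Friday 2018-10-26.

2018-09-28, 2018-10-26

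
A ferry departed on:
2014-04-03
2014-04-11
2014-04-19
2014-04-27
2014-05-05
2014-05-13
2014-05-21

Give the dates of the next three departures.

2014-05-29, 2014-06-06, 2014-06-14

Every event comes 8 days after the last (8, 8, 8, 8, 8, 8).
2014-05-21 + 8 days = 2014-05-29.
2014-05-29 + 8 days = 2014-06-06.
2014-06-06 + 8 days = 2014-06-14.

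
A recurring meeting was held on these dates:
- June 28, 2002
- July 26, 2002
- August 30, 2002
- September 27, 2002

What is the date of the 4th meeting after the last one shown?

January 31, 2003

All Fridays; the gaps (28, 35, 28) vary with month length.
This is the last Friday of each month.
Last Friday of October 2002: October 25, 2002.
Last Friday of November 2002: November 29, 2002.
December 2002 ends with Friday December 27, 2002.
Last Friday of January 2003: January 31, 2003.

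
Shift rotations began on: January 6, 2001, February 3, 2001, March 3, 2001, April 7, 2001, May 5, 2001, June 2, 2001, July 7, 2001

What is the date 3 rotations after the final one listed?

October 6, 2001

These are Saturdays at 28- or 35-day spacing (28, 28, 35, 28, 28, 35).
The pattern: 1st Saturday of the month.
August 2001 — 1st Saturday is August 4, 2001.
1st Saturday of September 2001: September 1, 2001.
October 2001 — 1st Saturday is October 6, 2001.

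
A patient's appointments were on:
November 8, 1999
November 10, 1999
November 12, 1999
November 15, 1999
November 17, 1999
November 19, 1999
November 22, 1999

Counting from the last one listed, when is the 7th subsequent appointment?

The gap pattern 2, 2, 3, 2, 2, 3 repeats every 3 events.
These are the Mondays, Wednesdays and Fridays of each week.
The following Wednesday is November 24, 1999.
The following Friday is November 26, 1999.
Next Monday: November 29, 1999.
The following Wednesday is December 1, 1999.
Next Friday: December 3, 1999.
The following Monday is December 6, 1999.
The following Wednesday is December 8, 1999.

December 8, 1999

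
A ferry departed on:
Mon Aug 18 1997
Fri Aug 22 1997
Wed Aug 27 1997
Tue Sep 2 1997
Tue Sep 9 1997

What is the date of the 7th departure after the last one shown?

Intervals are 4, 5, 6, 7 days — an arithmetic progression with common difference 1.
Next gap: 8 days. Tue Sep 9 1997 + 8 days = Wed Sep 17 1997.
Next gap: 9 days. Wed Sep 17 1997 + 9 days = Fri Sep 26 1997.
Next gap: 10 days. Fri Sep 26 1997 + 10 days = Mon Oct 6 1997.
Next gap: 11 days. Mon Oct 6 1997 + 11 days = Fri Oct 17 1997.
Next gap: 12 days. Fri Oct 17 1997 + 12 days = Wed Oct 29 1997.
Next gap: 13 days. Wed Oct 29 1997 + 13 days = Tue Nov 11 1997.
Next gap: 14 days. Tue Nov 11 1997 + 14 days = Tue Nov 25 1997.

Tue Nov 25 1997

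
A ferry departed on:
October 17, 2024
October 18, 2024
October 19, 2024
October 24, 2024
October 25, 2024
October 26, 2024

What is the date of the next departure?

Every event lands on a Thursday or Friday or Saturday (gaps cycle 1, 1, 5, 1, 1).
So the schedule is: every Thursday, Friday and Saturday.
The following Thursday is October 31, 2024.

October 31, 2024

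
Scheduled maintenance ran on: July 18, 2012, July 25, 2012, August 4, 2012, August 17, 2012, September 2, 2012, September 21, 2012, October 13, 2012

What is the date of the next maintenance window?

Intervals are 7, 10, 13, 16, 19, 22 days — an arithmetic progression with common difference 3.
Next gap: 25 days. October 13, 2012 + 25 days = November 7, 2012.

November 7, 2012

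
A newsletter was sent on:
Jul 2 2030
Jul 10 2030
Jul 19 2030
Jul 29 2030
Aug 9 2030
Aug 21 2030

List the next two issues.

The spacing grows by 1 each time: 8, 9, 10, 11, 12 days.
Next gap: 13 days. Aug 21 2030 + 13 days = Sep 3 2030.
Next gap: 14 days. Sep 3 2030 + 14 days = Sep 17 2030.

Sep 3 2030, Sep 17 2030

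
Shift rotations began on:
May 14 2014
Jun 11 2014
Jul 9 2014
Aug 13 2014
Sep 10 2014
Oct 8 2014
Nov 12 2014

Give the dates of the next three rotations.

These are Wednesdays at 28- or 35-day spacing (28, 28, 35, 28, 28, 35).
The pattern: 2nd Wednesday of the month.
2nd Wednesday of December 2014: Dec 10 2014.
2nd Wednesday of January 2015: Jan 14 2015.
2nd Wednesday of February 2015: Feb 11 2015.

Dec 10 2014, Jan 14 2015, Feb 11 2015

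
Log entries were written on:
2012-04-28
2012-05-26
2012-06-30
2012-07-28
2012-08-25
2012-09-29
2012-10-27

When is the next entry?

These are Saturdays with 28, 35, 28, 28, 35, 28-day gaps.
Each is the final Saturday of its month — 2012-06-30 is past the 28th, so '4th Saturday' doesn't fit.
November 2012 ends with Saturday 2012-11-24.

2012-11-24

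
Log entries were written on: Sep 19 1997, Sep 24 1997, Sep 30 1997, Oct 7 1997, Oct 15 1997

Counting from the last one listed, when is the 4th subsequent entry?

Gaps: 5, 6, 7, 8 days — each gap is 1 larger than the previous one.
Next gap: 9 days. Oct 15 1997 + 9 days = Oct 24 1997.
Next gap: 10 days. Oct 24 1997 + 10 days = Nov 3 1997.
Next gap: 11 days. Nov 3 1997 + 11 days = Nov 14 1997.
Next gap: 12 days. Nov 14 1997 + 12 days = Nov 26 1997.

Nov 26 1997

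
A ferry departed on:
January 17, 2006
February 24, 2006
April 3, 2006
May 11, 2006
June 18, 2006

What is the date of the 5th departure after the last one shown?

December 25, 2006

Every event comes 38 days after the last (38, 38, 38, 38).
June 18, 2006 + 38 days = July 26, 2006.
July 26, 2006 + 38 days = September 2, 2006.
September 2, 2006 + 38 days = October 10, 2006.
October 10, 2006 + 38 days = November 17, 2006.
November 17, 2006 + 38 days = December 25, 2006.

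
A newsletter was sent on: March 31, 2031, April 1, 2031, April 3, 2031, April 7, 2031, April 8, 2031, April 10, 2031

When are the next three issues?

Every event lands on a Monday or Tuesday or Thursday (gaps cycle 1, 2, 4, 1, 2).
So the schedule is: every Monday, Tuesday and Thursday.
The following Monday is April 14, 2031.
Next Tuesday: April 15, 2031.
The following Thursday is April 17, 2031.

April 14, 2031; April 15, 2031; April 17, 2031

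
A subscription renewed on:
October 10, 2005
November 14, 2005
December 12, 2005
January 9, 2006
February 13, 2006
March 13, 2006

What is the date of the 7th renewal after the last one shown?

October 9, 2006

All dates are Mondays, 35, 28, 28, 35, 28 days apart.
Specifically, the 2nd Monday of each month.
2nd Monday of April 2006: April 10, 2006.
May 2006 — 2nd Monday is May 8, 2006.
2nd Monday of June 2006: June 12, 2006.
July 2006 — 2nd Monday is July 10, 2006.
August 2006 — 2nd Monday is August 14, 2006.
2nd Monday of September 2006: September 11, 2006.
2nd Monday of October 2006: October 9, 2006.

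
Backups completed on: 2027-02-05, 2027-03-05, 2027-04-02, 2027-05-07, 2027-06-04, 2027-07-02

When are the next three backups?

2027-08-06, 2027-09-03, 2027-10-01

All dates are Fridays, 28, 28, 35, 28, 28 days apart.
Specifically, the 1st Friday of each month.
August 2027 — 1st Friday is 2027-08-06.
September 2027 — 1st Friday is 2027-09-03.
October 2027 — 1st Friday is 2027-10-01.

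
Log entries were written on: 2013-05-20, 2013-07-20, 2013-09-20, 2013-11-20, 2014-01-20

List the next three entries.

Gaps: 61, 62, 61, 61 days — not constant. Every event is on the 20th of the month.
Pattern: the 20th of every 2 months.
Next: March 2014 → 2014-03-20.
Next: May 2014 → 2014-05-20.
Next: July 2014 → 2014-07-20.

2014-03-20, 2014-05-20, 2014-07-20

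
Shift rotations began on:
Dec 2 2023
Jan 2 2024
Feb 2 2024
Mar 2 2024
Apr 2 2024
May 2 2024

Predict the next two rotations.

Gaps: 31, 31, 29, 31, 30 days — not constant. Every event is on the 2nd of the month.
Pattern: the 2nd of each month.
Next: June 2024 → Jun 2 2024.
July 2024: Jul 2 2024.

Jun 2 2024, Jul 2 2024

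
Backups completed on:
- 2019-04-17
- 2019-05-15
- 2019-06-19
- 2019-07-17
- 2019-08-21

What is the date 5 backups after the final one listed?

These are Wednesdays at 28- or 35-day spacing (28, 35, 28, 35).
The pattern: 3rd Wednesday of the month.
September 2019 — 3rd Wednesday is 2019-09-18.
October 2019 — 3rd Wednesday is 2019-10-16.
3rd Wednesday of November 2019: 2019-11-20.
December 2019 — 3rd Wednesday is 2019-12-18.
January 2020 — 3rd Wednesday is 2020-01-15.

2020-01-15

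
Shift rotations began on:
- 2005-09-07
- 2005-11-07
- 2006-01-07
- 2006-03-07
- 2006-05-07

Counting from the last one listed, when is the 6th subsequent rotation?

2007-05-07

Each date is the 7th; the gaps (61, 61, 59, 61) track the month lengths.
The rule is the 7th of every 2 months.
July 2006: 2006-07-07.
Next: September 2006 → 2006-09-07.
Next: November 2006 → 2006-11-07.
Next: January 2007 → 2007-01-07.
March 2007: 2007-03-07.
Next: May 2007 → 2007-05-07.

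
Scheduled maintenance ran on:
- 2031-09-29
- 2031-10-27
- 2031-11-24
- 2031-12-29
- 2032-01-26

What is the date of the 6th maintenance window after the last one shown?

All Mondays; the gaps (28, 28, 35, 28) vary with month length.
This is the last Monday of each month.
February 2032 ends with Monday 2032-02-23.
Last Monday of March 2032: 2032-03-29.
Last Monday of April 2032: 2032-04-26.
Last Monday of May 2032: 2032-05-31.
June 2032 ends with Monday 2032-06-28.
July 2032 ends with Monday 2032-07-26.

2032-07-26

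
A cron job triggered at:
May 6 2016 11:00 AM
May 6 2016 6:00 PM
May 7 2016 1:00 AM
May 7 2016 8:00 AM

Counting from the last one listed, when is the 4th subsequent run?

May 8 2016 12:00 PM

Spacing: 7, 7, 7 h — constant 7 h.
May 7 2016 8:00 AM + 7 h = May 7 2016 3:00 PM.
May 7 2016 3:00 PM + 7 h = May 7 2016 10:00 PM.
May 7 2016 10:00 PM + 7 h = May 8 2016 5:00 AM.
May 8 2016 5:00 AM + 7 h = May 8 2016 12:00 PM.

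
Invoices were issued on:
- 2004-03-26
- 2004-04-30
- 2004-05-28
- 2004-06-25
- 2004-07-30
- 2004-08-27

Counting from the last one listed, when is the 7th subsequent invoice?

All Fridays; the gaps (35, 28, 28, 35, 28) vary with month length.
This is the last Friday of each month.
Last Friday of September 2004: 2004-09-24.
Last Friday of October 2004: 2004-10-29.
November 2004 ends with Friday 2004-11-26.
December 2004 ends with Friday 2004-12-31.
Last Friday of January 2005: 2005-01-28.
Last Friday of February 2005: 2005-02-25.
Last Friday of March 2005: 2005-03-25.

2005-03-25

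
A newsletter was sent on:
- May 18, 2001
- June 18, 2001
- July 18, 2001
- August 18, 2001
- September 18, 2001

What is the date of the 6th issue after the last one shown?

Each date is the 18th; the gaps (31, 30, 31, 31) track the month lengths.
The rule is the 18th of each month.
October 2001: October 18, 2001.
November 2001: November 18, 2001.
Next: December 2001 → December 18, 2001.
Next: January 2002 → January 18, 2002.
Next: February 2002 → February 18, 2002.
March 2002: March 18, 2002.

March 18, 2002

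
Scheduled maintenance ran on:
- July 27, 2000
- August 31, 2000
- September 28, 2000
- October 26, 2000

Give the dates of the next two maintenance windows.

Every date is a Thursday; gaps 35, 28, 28 days.
Each is the last Thursday of its month (at least one falls on the 29th or later, ruling out '4th Thursday').
Last Thursday of November 2000: November 30, 2000.
December 2000 ends with Thursday December 28, 2000.

November 30, 2000; December 28, 2000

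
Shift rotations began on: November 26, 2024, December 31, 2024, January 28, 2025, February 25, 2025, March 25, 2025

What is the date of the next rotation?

April 29, 2025

These are Tuesdays with 35, 28, 28, 28-day gaps.
Each is the final Tuesday of its month — December 31, 2024 is past the 28th, so '4th Tuesday' doesn't fit.
Last Tuesday of April 2025: April 29, 2025.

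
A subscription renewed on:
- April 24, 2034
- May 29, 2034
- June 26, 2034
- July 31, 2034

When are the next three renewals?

All Mondays; the gaps (35, 28, 35) vary with month length.
This is the last Monday of each month.
August 2034 ends with Monday August 28, 2034.
September 2034 ends with Monday September 25, 2034.
October 2034 ends with Monday October 30, 2034.

August 28, 2034; September 25, 2034; October 30, 2034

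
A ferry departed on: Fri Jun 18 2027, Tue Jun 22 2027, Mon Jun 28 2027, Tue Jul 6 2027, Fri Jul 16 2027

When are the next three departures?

Wed Jul 28 2027, Wed Aug 11 2027, Fri Aug 27 2027

Gaps: 4, 6, 8, 10 days — each gap is 2 larger than the previous one.
Next gap: 12 days. Fri Jul 16 2027 + 12 days = Wed Jul 28 2027.
Next gap: 14 days. Wed Jul 28 2027 + 14 days = Wed Aug 11 2027.
Next gap: 16 days. Wed Aug 11 2027 + 16 days = Fri Aug 27 2027.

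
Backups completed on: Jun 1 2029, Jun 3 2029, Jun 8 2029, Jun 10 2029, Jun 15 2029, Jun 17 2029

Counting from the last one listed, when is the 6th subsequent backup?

Jul 8 2029

The gap pattern 2, 5, 2, 5, 2 repeats every 2 events.
These are the Fridays and Sundays of each week.
Next Friday: Jun 22 2029.
The following Sunday is Jun 24 2029.
The following Friday is Jun 29 2029.
Next Sunday: Jul 1 2029.
The following Friday is Jul 6 2029.
Next Sunday: Jul 8 2029.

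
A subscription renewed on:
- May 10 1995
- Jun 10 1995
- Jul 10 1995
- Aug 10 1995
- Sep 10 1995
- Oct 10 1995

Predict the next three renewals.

Each date is the 10th; the gaps (31, 30, 31, 31, 30) track the month lengths.
The rule is the 10th of each month.
November 1995: Nov 10 1995.
December 1995: Dec 10 1995.
January 1996: Jan 10 1996.

Nov 10 1995, Dec 10 1995, Jan 10 1996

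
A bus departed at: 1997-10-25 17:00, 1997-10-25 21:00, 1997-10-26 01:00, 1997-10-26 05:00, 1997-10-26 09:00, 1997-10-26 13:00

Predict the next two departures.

1997-10-26 17:00, 1997-10-26 21:00

Spacing: 4, 4, 4, 4, 4 h — constant 4 h.
1997-10-26 13:00 + 4 h = 1997-10-26 17:00.
1997-10-26 17:00 + 4 h = 1997-10-26 21:00.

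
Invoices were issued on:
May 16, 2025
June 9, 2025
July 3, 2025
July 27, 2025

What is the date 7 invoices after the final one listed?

January 11, 2026

Every event comes 24 days after the last (24, 24, 24).
July 27, 2025 + 24 days = August 20, 2025.
August 20, 2025 + 24 days = September 13, 2025.
September 13, 2025 + 24 days = October 7, 2025.
October 7, 2025 + 24 days = October 31, 2025.
October 31, 2025 + 24 days = November 24, 2025.
November 24, 2025 + 24 days = December 18, 2025.
December 18, 2025 + 24 days = January 11, 2026.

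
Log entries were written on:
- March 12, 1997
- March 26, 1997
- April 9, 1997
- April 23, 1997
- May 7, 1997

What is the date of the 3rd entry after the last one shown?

June 18, 1997

The spacing is 14, 14, 14, 14 days — always 14 days.
May 7, 1997 + 14 days = May 21, 1997.
May 21, 1997 + 14 days = June 4, 1997.
June 4, 1997 + 14 days = June 18, 1997.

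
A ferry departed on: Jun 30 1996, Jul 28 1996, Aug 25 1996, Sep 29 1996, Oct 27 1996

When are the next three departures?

Nov 24 1996, Dec 29 1996, Jan 26 1997

All Sundays; the gaps (28, 28, 35, 28) vary with month length.
This is the last Sunday of each month.
November 1996 ends with Sunday Nov 24 1996.
Last Sunday of December 1996: Dec 29 1996.
January 1997 ends with Sunday Jan 26 1997.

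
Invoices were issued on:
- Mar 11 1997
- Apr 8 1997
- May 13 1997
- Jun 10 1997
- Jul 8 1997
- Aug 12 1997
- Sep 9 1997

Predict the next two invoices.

Oct 14 1997, Nov 11 1997

All dates are Tuesdays, 28, 35, 28, 28, 35, 28 days apart.
Specifically, the 2nd Tuesday of each month.
October 1997 — 2nd Tuesday is Oct 14 1997.
November 1997 — 2nd Tuesday is Nov 11 1997.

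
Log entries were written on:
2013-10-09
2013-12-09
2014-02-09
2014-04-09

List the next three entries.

2014-06-09, 2014-08-09, 2014-10-09

Gaps: 61, 62, 59 days — not constant. Every event is on the 9th of the month.
Pattern: the 9th of every 2 months.
June 2014: 2014-06-09.
Next: August 2014 → 2014-08-09.
October 2014: 2014-10-09.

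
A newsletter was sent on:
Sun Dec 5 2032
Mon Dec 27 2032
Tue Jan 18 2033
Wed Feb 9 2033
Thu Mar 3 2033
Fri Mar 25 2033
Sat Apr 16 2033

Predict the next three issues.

Sun May 8 2033, Mon May 30 2033, Tue Jun 21 2033

Gaps between consecutive events: 22, 22, 22, 22, 22, 22 days — a constant 22-day interval.
Sat Apr 16 2033 + 22 days = Sun May 8 2033.
Sun May 8 2033 + 22 days = Mon May 30 2033.
Mon May 30 2033 + 22 days = Tue Jun 21 2033.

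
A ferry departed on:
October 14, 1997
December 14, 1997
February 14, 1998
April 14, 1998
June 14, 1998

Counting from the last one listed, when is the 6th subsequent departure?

Gaps: 61, 62, 59, 61 days — not constant. Every event is on the 14th of the month.
Pattern: the 14th of every 2 months.
August 1998: August 14, 1998.
Next: October 1998 → October 14, 1998.
December 1998: December 14, 1998.
February 1999: February 14, 1999.
Next: April 1999 → April 14, 1999.
June 1999: June 14, 1999.

June 14, 1999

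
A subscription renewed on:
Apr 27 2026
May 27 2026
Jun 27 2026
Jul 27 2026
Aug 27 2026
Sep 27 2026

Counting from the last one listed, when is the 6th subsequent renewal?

Mar 27 2027

Gaps: 30, 31, 30, 31, 31 days — not constant. Every event is on the 27th of the month.
Pattern: the 27th of each month.
Next: October 2026 → Oct 27 2026.
Next: November 2026 → Nov 27 2026.
Next: December 2026 → Dec 27 2026.
Next: January 2027 → Jan 27 2027.
Next: February 2027 → Feb 27 2027.
Next: March 2027 → Mar 27 2027.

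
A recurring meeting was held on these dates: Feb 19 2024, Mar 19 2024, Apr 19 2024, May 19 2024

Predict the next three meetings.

Each date is the 19th; the gaps (29, 31, 30) track the month lengths.
The rule is the 19th of each month.
Next: June 2024 → Jun 19 2024.
Next: July 2024 → Jul 19 2024.
August 2024: Aug 19 2024.

Jun 19 2024, Jul 19 2024, Aug 19 2024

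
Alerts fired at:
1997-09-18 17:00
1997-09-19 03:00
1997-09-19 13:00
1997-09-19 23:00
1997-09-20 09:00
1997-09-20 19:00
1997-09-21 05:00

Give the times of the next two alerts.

Spacing: 10, 10, 10, 10, 10, 10 h — constant 10 h.
1997-09-21 05:00 + 10 h = 1997-09-21 15:00.
1997-09-21 15:00 + 10 h = 1997-09-22 01:00.

1997-09-21 15:00, 1997-09-22 01:00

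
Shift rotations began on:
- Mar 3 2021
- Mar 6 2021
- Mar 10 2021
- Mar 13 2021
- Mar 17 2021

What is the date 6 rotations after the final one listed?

Apr 7 2021

Gaps: 3, 4, 3, 4 days — not constant, but cyclic with period 2.
The events fall on every Wednesday and Saturday.
The following Saturday is Mar 20 2021.
Next Wednesday: Mar 24 2021.
The following Saturday is Mar 27 2021.
Next Wednesday: Mar 31 2021.
The following Saturday is Apr 3 2021.
The following Wednesday is Apr 7 2021.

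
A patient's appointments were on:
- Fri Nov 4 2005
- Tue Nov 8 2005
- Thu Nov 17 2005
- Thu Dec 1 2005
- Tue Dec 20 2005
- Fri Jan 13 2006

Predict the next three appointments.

Sat Feb 11 2006, Fri Mar 17 2006, Tue Apr 25 2006

Intervals are 4, 9, 14, 19, 24 days — an arithmetic progression with common difference 5.
Next gap: 29 days. Fri Jan 13 2006 + 29 days = Sat Feb 11 2006.
Next gap: 34 days. Sat Feb 11 2006 + 34 days = Fri Mar 17 2006.
Next gap: 39 days. Fri Mar 17 2006 + 39 days = Tue Apr 25 2006.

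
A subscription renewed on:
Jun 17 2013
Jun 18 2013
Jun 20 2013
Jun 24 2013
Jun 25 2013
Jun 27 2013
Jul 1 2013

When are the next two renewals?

Jul 2 2013, Jul 4 2013

Every event lands on a Monday or Tuesday or Thursday (gaps cycle 1, 2, 4, 1, 2, 4).
So the schedule is: every Monday, Tuesday and Thursday.
The following Tuesday is Jul 2 2013.
The following Thursday is Jul 4 2013.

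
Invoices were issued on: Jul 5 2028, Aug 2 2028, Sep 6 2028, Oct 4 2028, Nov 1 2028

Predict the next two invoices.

Dec 6 2028, Jan 3 2029

All dates are Wednesdays, 28, 35, 28, 28 days apart.
Specifically, the 1st Wednesday of each month.
December 2028 — 1st Wednesday is Dec 6 2028.
January 2029 — 1st Wednesday is Jan 3 2029.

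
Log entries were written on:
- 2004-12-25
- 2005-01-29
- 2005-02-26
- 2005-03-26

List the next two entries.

2005-04-30, 2005-05-28

All Saturdays; the gaps (35, 28, 28) vary with month length.
This is the last Saturday of each month.
Last Saturday of April 2005: 2005-04-30.
May 2005 ends with Saturday 2005-05-28.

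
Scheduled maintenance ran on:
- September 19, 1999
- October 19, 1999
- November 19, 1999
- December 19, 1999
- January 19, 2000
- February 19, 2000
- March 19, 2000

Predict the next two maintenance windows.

April 19, 2000; May 19, 2000

The day-of-month is always 19 (30, 31, 30, 31, 31, 29 days between events).
So this recurs on the 19th of each month.
Next: April 2000 → April 19, 2000.
Next: May 2000 → May 19, 2000.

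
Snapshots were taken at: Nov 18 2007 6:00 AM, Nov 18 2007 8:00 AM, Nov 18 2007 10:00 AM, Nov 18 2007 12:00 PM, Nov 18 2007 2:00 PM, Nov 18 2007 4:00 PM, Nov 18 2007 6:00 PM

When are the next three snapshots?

Spacing: 2, 2, 2, 2, 2, 2 h — constant 2 h.
Nov 18 2007 6:00 PM + 2 h = Nov 18 2007 8:00 PM.
Nov 18 2007 8:00 PM + 2 h = Nov 18 2007 10:00 PM.
Nov 18 2007 10:00 PM + 2 h = Nov 19 2007 12:00 AM.

Nov 18 2007 8:00 PM, Nov 18 2007 10:00 PM, Nov 19 2007 12:00 AM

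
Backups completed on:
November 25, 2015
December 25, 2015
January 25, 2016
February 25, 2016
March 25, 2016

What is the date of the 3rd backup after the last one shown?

June 25, 2016

Gaps: 30, 31, 31, 29 days — not constant. Every event is on the 25th of the month.
Pattern: the 25th of each month.
April 2016: April 25, 2016.
May 2016: May 25, 2016.
Next: June 2016 → June 25, 2016.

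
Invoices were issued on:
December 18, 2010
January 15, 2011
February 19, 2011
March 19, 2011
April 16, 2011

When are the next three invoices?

All dates are Saturdays, 28, 35, 28, 28 days apart.
Specifically, the 3rd Saturday of each month.
3rd Saturday of May 2011: May 21, 2011.
3rd Saturday of June 2011: June 18, 2011.
July 2011 — 3rd Saturday is July 16, 2011.

May 21, 2011; June 18, 2011; July 16, 2011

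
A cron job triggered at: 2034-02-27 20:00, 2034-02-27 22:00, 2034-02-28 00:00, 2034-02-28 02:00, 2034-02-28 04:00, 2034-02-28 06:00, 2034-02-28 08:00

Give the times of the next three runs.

Gaps: 2, 2, 2, 2, 2, 2 hours — each event is 2 hours after the previous one.
2034-02-28 08:00 + 2 h = 2034-02-28 10:00.
2034-02-28 10:00 + 2 h = 2034-02-28 12:00.
2034-02-28 12:00 + 2 h = 2034-02-28 14:00.

2034-02-28 10:00, 2034-02-28 12:00, 2034-02-28 14:00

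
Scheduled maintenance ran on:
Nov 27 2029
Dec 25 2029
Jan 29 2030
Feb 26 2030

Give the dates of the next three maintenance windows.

These are Tuesdays with 28, 35, 28-day gaps.
Each is the final Tuesday of its month — Jan 29 2030 is past the 28th, so '4th Tuesday' doesn't fit.
March 2030 ends with Tuesday Mar 26 2030.
April 2030 ends with Tuesday Apr 30 2030.
Last Tuesday of May 2030: May 28 2030.

Mar 26 2030, Apr 30 2030, May 28 2030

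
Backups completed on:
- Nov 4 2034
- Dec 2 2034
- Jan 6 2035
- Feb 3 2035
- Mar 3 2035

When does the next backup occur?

Apr 7 2035

These are Saturdays at 28- or 35-day spacing (28, 35, 28, 28).
The pattern: 1st Saturday of the month.
1st Saturday of April 2035: Apr 7 2035.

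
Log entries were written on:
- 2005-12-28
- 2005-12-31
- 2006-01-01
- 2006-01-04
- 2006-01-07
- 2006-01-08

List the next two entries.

2006-01-11, 2006-01-14

The gap pattern 3, 1, 3, 3, 1 repeats every 3 events.
These are the Wednesdays, Saturdays and Sundays of each week.
Next Wednesday: 2006-01-11.
The following Saturday is 2006-01-14.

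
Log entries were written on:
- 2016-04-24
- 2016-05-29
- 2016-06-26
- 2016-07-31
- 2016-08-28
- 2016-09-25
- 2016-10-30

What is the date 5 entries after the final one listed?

These are Sundays with 35, 28, 35, 28, 28, 35-day gaps.
Each is the final Sunday of its month — 2016-05-29 is past the 28th, so '4th Sunday' doesn't fit.
November 2016 ends with Sunday 2016-11-27.
Last Sunday of December 2016: 2016-12-25.
January 2017 ends with Sunday 2017-01-29.
Last Sunday of February 2017: 2017-02-26.
March 2017 ends with Sunday 2017-03-26.

2017-03-26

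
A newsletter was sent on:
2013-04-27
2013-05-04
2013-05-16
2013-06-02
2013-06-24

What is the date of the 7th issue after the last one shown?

Gaps: 7, 12, 17, 22 days — each gap is 5 larger than the previous one.
Next gap: 27 days. 2013-06-24 + 27 days = 2013-07-21.
Next gap: 32 days. 2013-07-21 + 32 days = 2013-08-22.
Next gap: 37 days. 2013-08-22 + 37 days = 2013-09-28.
Next gap: 42 days. 2013-09-28 + 42 days = 2013-11-09.
Next gap: 47 days. 2013-11-09 + 47 days = 2013-12-26.
Next gap: 52 days. 2013-12-26 + 52 days = 2014-02-16.
Next gap: 57 days. 2014-02-16 + 57 days = 2014-04-14.

2014-04-14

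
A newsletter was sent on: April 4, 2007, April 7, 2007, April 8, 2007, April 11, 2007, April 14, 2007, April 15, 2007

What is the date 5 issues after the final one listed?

Gaps: 3, 1, 3, 3, 1 days — not constant, but cyclic with period 3.
The events fall on every Wednesday, Saturday and Sunday.
The following Wednesday is April 18, 2007.
Next Saturday: April 21, 2007.
The following Sunday is April 22, 2007.
Next Wednesday: April 25, 2007.
The following Saturday is April 28, 2007.

April 28, 2007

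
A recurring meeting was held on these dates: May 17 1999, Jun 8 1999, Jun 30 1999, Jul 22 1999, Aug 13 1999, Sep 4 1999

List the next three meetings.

Sep 26 1999, Oct 18 1999, Nov 9 1999

Gaps between consecutive events: 22, 22, 22, 22, 22 days — a constant 22-day interval.
Sep 4 1999 + 22 days = Sep 26 1999.
Sep 26 1999 + 22 days = Oct 18 1999.
Oct 18 1999 + 22 days = Nov 9 1999.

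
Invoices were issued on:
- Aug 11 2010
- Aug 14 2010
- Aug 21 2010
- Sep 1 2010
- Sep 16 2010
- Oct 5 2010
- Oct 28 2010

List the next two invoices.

Gaps: 3, 7, 11, 15, 19, 23 days — each gap is 4 larger than the previous one.
Next gap: 27 days. Oct 28 2010 + 27 days = Nov 24 2010.
Next gap: 31 days. Nov 24 2010 + 31 days = Dec 25 2010.

Nov 24 2010, Dec 25 2010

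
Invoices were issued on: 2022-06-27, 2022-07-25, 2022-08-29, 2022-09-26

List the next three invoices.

2022-10-31, 2022-11-28, 2022-12-26

All Mondays; the gaps (28, 35, 28) vary with month length.
This is the last Monday of each month.
October 2022 ends with Monday 2022-10-31.
Last Monday of November 2022: 2022-11-28.
December 2022 ends with Monday 2022-12-26.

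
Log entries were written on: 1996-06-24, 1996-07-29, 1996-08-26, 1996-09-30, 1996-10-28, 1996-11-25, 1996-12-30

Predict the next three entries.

1997-01-27, 1997-02-24, 1997-03-31

These are Mondays with 35, 28, 35, 28, 28, 35-day gaps.
Each is the final Monday of its month — 1996-07-29 is past the 28th, so '4th Monday' doesn't fit.
Last Monday of January 1997: 1997-01-27.
February 1997 ends with Monday 1997-02-24.
Last Monday of March 1997: 1997-03-31.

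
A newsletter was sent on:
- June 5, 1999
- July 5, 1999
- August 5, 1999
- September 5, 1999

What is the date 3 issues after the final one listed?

December 5, 1999

Each date is the 5th; the gaps (30, 31, 31) track the month lengths.
The rule is the 5th of each month.
October 1999: October 5, 1999.
Next: November 1999 → November 5, 1999.
December 1999: December 5, 1999.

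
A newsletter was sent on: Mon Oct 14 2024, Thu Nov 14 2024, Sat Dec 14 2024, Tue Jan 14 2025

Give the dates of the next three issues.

Fri Feb 14 2025, Fri Mar 14 2025, Mon Apr 14 2025

Each date is the 14th; the gaps (31, 30, 31) track the month lengths.
The rule is the 14th of each month.
Next: February 2025 → Fri Feb 14 2025.
March 2025: Fri Mar 14 2025.
April 2025: Mon Apr 14 2025.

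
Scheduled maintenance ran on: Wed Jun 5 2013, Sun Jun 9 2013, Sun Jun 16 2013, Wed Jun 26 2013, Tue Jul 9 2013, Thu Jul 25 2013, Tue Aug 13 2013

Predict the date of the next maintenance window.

Intervals are 4, 7, 10, 13, 16, 19 days — an arithmetic progression with common difference 3.
Next gap: 22 days. Tue Aug 13 2013 + 22 days = Wed Sep 4 2013.

Wed Sep 4 2013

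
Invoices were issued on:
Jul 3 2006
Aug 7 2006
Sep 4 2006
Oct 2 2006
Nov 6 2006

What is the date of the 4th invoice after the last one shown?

Mar 5 2007

These are Mondays at 28- or 35-day spacing (35, 28, 28, 35).
The pattern: 1st Monday of the month.
1st Monday of December 2006: Dec 4 2006.
January 2007 — 1st Monday is Jan 1 2007.
February 2007 — 1st Monday is Feb 5 2007.
March 2007 — 1st Monday is Mar 5 2007.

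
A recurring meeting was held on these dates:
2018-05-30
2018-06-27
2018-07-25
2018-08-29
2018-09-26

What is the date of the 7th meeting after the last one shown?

2019-04-24

Every date is a Wednesday; gaps 28, 28, 35, 28 days.
Each is the last Wednesday of its month (at least one falls on the 29th or later, ruling out '4th Wednesday').
Last Wednesday of October 2018: 2018-10-31.
November 2018 ends with Wednesday 2018-11-28.
December 2018 ends with Wednesday 2018-12-26.
Last Wednesday of January 2019: 2019-01-30.
Last Wednesday of February 2019: 2019-02-27.
March 2019 ends with Wednesday 2019-03-27.
Last Wednesday of April 2019: 2019-04-24.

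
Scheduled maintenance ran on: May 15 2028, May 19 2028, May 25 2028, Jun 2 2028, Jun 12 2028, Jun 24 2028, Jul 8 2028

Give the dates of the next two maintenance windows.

Jul 24 2028, Aug 11 2028

Intervals are 4, 6, 8, 10, 12, 14 days — an arithmetic progression with common difference 2.
Next gap: 16 days. Jul 8 2028 + 16 days = Jul 24 2028.
Next gap: 18 days. Jul 24 2028 + 18 days = Aug 11 2028.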